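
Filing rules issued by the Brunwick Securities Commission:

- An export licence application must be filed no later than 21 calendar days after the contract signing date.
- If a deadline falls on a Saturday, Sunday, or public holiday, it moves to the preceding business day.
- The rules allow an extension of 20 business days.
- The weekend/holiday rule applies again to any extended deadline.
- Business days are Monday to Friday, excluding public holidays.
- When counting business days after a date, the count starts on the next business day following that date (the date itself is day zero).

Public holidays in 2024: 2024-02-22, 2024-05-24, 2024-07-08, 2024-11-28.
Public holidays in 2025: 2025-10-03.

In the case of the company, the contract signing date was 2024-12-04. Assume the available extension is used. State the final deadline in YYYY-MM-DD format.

21 calendar days after 2024-12-04 is 2024-12-25.
Since 2024-12-25 is a Wednesday and not a holiday, the date is unchanged.
Counting 20 further business days from 2024-12-25 reaches 2025-01-22.
Since 2025-01-22 is a Wednesday and not a holiday, the date is unchanged.
So the filing is due 2025-01-22.

2025-01-22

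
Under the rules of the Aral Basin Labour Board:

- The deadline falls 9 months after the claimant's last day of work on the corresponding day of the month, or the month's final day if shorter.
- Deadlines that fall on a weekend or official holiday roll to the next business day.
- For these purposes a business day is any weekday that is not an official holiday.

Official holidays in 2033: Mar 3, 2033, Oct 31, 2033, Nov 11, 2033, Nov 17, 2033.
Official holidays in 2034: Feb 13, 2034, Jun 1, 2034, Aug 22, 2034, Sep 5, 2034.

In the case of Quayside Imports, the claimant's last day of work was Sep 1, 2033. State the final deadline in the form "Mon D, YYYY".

Jun 2, 2034

9 months after Sep 1, 2033, on the same day of the month, is Jun 1, 2034.
Jun 1, 2034 is a listed holiday; the next business day is Jun 2, 2034 (Friday).
The final due date is Jun 2, 2034.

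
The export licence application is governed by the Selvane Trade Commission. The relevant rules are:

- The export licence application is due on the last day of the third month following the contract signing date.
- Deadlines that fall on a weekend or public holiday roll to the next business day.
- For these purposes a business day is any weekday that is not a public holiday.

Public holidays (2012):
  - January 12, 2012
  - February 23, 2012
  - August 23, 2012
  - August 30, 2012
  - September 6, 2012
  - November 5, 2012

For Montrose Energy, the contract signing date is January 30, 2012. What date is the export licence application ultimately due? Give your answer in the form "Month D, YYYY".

3 months after January 30, 2012 falls in April 2012; the last day of that month is April 30, 2012.
April 30, 2012 falls on a Monday, which is a business day, so no adjustment is needed.
So the filing is due April 30, 2012.

April 30, 2012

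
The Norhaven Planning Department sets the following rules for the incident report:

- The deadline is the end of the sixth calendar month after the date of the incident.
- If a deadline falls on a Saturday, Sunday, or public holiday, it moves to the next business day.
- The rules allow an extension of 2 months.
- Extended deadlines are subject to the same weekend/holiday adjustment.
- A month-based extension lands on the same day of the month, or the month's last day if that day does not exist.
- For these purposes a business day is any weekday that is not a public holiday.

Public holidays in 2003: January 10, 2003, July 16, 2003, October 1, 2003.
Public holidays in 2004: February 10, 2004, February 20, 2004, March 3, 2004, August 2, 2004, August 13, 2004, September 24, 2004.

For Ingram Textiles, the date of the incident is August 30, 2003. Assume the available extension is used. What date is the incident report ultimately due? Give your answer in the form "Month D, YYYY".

The sixth month after August 30, 2003 is February 2004, whose last day is February 29, 2004.
February 29, 2004 falls on a Sunday. Rolling to the next business day gives March 1, 2004, a Monday.
Applying the 2 months extension: 2 months after March 1, 2004 is May 1, 2004.
May 1, 2004 is a Saturday; the next business day is May 3, 2004 (Monday).
So the filing is due May 3, 2004.

May 3, 2004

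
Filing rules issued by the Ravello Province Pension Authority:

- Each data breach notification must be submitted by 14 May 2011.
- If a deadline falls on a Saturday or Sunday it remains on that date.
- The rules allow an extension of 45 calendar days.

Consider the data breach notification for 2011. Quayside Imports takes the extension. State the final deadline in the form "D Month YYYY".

28 June 2011

The statutory due date is 14 May 2011.
14 May 2011 falls on a Saturday. The rules make no weekend/holiday allowance, so it remains 14 May 2011.
Applying the 45-calendar-day extension: 14 May 2011 + 45 days = 28 June 2011.
28 June 2011 is a Tuesday; no weekend or holiday adjustment applies.
So the filing is due 28 June 2011.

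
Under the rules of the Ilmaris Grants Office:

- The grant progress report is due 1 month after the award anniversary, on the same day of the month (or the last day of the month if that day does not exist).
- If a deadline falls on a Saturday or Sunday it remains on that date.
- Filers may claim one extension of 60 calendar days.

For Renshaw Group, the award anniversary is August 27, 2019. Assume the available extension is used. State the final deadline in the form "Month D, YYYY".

November 26, 2019

Moving 1 month forward from August 27, 2019 on the corresponding day gives September 27, 2019.
September 27, 2019 falls on a Friday. The rules make no weekend/holiday allowance, so it remains September 27, 2019.
Applying the 60-calendar-day extension: September 27, 2019 + 60 days = November 26, 2019.
November 26, 2019 falls on a Tuesday. The rules make no weekend/holiday allowance, so it remains November 26, 2019.
So the filing is due November 26, 2019.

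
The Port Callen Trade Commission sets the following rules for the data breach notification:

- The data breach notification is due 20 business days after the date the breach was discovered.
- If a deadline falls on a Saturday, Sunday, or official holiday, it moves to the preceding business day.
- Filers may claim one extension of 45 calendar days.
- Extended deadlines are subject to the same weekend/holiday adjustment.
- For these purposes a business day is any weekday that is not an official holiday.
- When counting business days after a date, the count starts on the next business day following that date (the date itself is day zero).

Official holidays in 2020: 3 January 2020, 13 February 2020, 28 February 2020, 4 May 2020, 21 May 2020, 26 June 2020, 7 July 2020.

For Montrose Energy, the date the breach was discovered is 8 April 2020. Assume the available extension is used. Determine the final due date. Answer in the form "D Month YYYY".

20 business days after 8 April 2020, excluding weekends and holidays, is 7 May 2020.
7 May 2020 (Thursday) is already a business day.
The 45-calendar-day extension moves the deadline from 7 May 2020 to 21 June 2020.
Because 21 June 2020 is a Sunday, the deadline becomes 19 June 2020 (Friday).
So the filing is due 19 June 2020.

19 June 2020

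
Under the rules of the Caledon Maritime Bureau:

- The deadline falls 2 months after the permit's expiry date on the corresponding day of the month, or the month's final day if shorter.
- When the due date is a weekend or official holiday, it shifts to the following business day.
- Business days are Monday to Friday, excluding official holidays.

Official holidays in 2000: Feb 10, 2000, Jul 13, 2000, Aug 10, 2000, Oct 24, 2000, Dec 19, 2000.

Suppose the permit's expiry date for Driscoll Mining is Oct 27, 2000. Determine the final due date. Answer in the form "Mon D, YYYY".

Dec 27, 2000

Moving 2 months forward from Oct 27, 2000 on the corresponding day gives Dec 27, 2000.
Dec 27, 2000 falls on a Wednesday, which is a business day, so no adjustment is needed.
So the filing is due Dec 27, 2000.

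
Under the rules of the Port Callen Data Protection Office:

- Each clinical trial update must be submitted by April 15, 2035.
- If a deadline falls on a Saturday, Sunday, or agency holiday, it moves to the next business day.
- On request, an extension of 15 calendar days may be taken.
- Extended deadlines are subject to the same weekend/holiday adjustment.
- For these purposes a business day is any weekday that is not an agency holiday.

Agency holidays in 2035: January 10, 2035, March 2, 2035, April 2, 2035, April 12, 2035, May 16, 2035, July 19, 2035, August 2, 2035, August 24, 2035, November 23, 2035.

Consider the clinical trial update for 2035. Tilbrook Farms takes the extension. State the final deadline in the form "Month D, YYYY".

The statutory due date is April 15, 2035.
April 15, 2035 is a Sunday; the next business day is April 16, 2035 (Monday).
Applying the 15-calendar-day extension: April 16, 2035 + 15 days = May 1, 2035.
May 1, 2035 (Tuesday) is already a business day.
Deadline: May 1, 2035.

May 1, 2035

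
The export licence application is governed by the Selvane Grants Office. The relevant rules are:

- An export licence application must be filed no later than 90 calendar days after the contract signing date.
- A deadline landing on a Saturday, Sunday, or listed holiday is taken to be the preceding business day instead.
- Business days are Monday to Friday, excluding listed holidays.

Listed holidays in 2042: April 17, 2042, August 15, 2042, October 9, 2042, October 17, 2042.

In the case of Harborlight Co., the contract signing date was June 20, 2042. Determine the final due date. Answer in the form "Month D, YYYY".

From June 20, 2042, 90 calendar days later is September 18, 2042.
Since September 18, 2042 is a Thursday and not a holiday, the date is unchanged.
So the filing is due September 18, 2042.

September 18, 2042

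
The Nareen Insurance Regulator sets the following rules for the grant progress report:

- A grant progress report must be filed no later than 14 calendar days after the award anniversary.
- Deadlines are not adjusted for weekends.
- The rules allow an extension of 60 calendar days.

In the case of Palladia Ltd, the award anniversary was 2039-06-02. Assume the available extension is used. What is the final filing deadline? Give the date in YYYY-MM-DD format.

Trigger date 2039-06-02 + 14 calendar days = 2039-06-16.
2039-06-16 is a Thursday; no weekend or holiday adjustment applies.
With the 60-day extension, 2039-06-16 becomes 2039-08-15.
2039-08-15 falls on a Monday. The rules make no weekend/holiday allowance, so it remains 2039-08-15.
So the filing is due 2039-08-15.

2039-08-15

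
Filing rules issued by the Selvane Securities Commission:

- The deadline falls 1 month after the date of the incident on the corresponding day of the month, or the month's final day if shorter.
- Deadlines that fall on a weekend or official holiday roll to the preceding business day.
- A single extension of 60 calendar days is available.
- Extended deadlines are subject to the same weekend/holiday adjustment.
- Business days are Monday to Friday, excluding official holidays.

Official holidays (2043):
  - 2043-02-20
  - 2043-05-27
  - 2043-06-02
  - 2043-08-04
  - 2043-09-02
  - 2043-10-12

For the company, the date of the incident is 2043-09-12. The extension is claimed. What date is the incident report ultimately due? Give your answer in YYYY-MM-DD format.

Moving 1 month forward from 2043-09-12 on the corresponding day gives 2043-10-12.
2043-10-12 is a listed holiday, so it moves to the preceding business day, 2043-10-09 (Friday).
Add the 60 calendar-day extension to 2043-10-09: 2043-12-08.
2043-12-08 is a Tuesday and not a listed holiday, so it stands.
So the filing is due 2043-12-08.

2043-12-08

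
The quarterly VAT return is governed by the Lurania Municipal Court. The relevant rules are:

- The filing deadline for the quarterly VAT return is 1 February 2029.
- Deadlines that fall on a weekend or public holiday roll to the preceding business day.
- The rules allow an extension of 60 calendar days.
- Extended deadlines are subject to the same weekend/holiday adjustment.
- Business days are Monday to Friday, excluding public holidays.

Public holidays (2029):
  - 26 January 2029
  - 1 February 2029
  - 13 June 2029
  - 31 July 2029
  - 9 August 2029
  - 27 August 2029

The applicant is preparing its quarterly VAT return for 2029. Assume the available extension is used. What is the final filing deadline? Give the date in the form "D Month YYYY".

30 March 2029

Start from the fixed due date, 1 February 2029.
Because 1 February 2029 is a listed holiday, the deadline becomes 31 January 2029 (Wednesday).
With the 60-day extension, 31 January 2029 becomes 1 April 2029.
1 April 2029 falls on a Sunday. Rolling to the preceding business day gives 30 March 2029, a Friday.
So the filing is due 30 March 2029.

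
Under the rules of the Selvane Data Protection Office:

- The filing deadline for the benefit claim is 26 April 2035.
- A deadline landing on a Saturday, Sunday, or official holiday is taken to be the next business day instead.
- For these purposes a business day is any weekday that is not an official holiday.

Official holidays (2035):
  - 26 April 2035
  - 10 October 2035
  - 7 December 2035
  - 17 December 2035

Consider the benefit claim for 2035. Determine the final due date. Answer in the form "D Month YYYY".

The stated deadline is 26 April 2035.
Because 26 April 2035 is a listed holiday, the deadline becomes 27 April 2035 (Friday).
Final deadline: 27 April 2035.

27 April 2035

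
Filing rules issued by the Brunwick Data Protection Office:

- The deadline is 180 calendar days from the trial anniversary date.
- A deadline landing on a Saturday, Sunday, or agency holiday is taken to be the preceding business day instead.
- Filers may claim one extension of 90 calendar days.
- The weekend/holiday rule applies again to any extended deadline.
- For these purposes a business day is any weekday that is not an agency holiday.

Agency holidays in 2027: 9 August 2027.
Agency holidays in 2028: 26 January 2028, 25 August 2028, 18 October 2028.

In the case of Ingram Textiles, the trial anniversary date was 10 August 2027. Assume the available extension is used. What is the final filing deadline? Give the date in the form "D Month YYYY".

From 10 August 2027, 180 calendar days later is 6 February 2028.
6 February 2028 falls on a Sunday. Rolling to the preceding business day gives 4 February 2028, a Friday.
Add the 90 calendar-day extension to 4 February 2028: 4 May 2028.
4 May 2028 falls on a Thursday, which is a business day, so no adjustment is needed.
Deadline: 4 May 2028.

4 May 2028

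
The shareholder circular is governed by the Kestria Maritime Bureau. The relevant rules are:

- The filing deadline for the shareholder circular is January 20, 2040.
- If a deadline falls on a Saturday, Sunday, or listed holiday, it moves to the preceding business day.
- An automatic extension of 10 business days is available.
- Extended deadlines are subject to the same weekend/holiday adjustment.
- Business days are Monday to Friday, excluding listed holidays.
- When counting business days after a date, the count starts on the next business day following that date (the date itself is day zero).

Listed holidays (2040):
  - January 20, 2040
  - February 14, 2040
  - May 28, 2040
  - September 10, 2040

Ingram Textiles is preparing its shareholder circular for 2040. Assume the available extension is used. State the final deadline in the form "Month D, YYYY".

The statutory due date is January 20, 2040.
January 20, 2040 falls on a listed holiday. Rolling to the preceding business day gives January 19, 2040, a Thursday.
Counting 10 further business days from January 19, 2040 reaches February 3, 2040.
February 3, 2040 is a Friday and not a listed holiday, so it stands.
Final deadline: February 3, 2040.

February 3, 2040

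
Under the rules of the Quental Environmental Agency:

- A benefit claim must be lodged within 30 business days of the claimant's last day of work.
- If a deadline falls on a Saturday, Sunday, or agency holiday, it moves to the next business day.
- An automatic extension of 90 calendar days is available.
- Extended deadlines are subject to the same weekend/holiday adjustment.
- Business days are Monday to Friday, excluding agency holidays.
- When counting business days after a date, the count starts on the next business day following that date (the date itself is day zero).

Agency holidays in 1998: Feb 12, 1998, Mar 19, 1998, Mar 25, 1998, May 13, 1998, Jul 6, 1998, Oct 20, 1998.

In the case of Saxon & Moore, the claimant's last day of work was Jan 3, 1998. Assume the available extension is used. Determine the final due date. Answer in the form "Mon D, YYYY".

May 18, 1998

30 business days after Jan 3, 1998, excluding weekends and holidays, is Feb 16, 1998.
Feb 16, 1998 (Monday) is already a business day.
Add the 90 calendar-day extension to Feb 16, 1998: May 17, 1998.
May 17, 1998 is a Sunday, so it moves to the next business day, May 18, 1998 (Monday).
Deadline: May 18, 1998.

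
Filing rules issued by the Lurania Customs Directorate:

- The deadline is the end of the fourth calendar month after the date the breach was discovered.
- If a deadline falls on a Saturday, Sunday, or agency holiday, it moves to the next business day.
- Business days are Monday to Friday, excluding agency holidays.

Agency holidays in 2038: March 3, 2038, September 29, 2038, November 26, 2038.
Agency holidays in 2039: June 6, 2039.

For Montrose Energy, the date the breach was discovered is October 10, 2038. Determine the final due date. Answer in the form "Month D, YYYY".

4 months after October 10, 2038 falls in February 2039; the last day of that month is February 28, 2039.
Since February 28, 2039 is a Monday and not a holiday, the date is unchanged.
Deadline: February 28, 2039.

February 28, 2039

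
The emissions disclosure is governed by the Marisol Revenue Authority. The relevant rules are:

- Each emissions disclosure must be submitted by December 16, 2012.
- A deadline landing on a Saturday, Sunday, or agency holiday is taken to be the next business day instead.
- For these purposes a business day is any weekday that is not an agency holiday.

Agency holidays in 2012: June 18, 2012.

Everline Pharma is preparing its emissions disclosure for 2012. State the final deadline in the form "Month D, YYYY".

The stated deadline is December 16, 2012.
December 16, 2012 falls on a Sunday. Rolling to the next business day gives December 17, 2012, a Monday.
The final due date is December 17, 2012.

December 17, 2012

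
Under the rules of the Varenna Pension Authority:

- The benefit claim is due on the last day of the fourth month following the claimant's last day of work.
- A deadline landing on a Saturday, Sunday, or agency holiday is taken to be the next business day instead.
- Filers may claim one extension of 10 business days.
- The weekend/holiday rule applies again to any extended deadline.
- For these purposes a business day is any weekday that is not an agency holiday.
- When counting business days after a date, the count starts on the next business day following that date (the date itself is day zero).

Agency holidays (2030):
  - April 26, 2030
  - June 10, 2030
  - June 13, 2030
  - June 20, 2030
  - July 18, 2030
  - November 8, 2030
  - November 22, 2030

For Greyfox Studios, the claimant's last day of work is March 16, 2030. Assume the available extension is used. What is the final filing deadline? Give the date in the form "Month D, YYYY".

August 14, 2030

4 months after March 16, 2030 is July 2030; that month ends on July 31, 2030.
July 31, 2030 is a Wednesday and not a listed holiday, so it stands.
The 10-business-day extension runs from July 31, 2030 to August 14, 2030.
August 14, 2030 falls on a Wednesday, which is a business day, so no adjustment is needed.
Final deadline: August 14, 2030.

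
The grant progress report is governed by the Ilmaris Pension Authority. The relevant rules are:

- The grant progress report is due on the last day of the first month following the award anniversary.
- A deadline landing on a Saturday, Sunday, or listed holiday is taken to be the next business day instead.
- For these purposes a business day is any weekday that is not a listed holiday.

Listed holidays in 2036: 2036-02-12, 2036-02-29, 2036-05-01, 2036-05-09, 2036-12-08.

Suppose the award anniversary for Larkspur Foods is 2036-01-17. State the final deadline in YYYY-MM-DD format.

2036-03-03

The first month after 2036-01-17 is February 2036, whose last day is 2036-02-29.
Because 2036-02-29 is a listed holiday, the deadline becomes 2036-03-03 (Monday).
Final deadline: 2036-03-03.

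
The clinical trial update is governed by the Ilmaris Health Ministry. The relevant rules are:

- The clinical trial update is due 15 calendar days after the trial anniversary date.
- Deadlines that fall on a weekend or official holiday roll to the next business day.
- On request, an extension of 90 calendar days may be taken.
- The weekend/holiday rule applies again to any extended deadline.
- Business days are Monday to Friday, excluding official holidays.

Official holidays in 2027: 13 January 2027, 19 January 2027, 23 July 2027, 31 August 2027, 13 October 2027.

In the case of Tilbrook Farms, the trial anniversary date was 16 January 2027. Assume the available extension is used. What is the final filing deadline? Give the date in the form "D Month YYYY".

From 16 January 2027, 15 calendar days later is 31 January 2027.
31 January 2027 is a Sunday, so it moves to the next business day, 1 February 2027 (Monday).
The 90-calendar-day extension moves the deadline from 1 February 2027 to 2 May 2027.
2 May 2027 falls on a Sunday. Rolling to the next business day gives 3 May 2027, a Monday.
Final deadline: 3 May 2027.

3 May 2027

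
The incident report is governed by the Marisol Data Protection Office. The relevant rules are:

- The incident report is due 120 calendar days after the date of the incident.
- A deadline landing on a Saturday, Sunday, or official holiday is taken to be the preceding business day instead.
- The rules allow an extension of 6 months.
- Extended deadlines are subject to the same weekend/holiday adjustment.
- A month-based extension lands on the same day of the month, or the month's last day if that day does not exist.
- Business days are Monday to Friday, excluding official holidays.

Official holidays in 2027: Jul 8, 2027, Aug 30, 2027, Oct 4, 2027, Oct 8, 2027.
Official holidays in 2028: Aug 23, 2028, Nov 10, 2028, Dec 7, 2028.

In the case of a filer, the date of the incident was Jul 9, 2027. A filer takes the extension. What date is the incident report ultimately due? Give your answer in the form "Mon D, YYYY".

May 5, 2028

From Jul 9, 2027, 120 calendar days later is Nov 6, 2027.
Nov 6, 2027 falls on a Saturday. Rolling to the preceding business day gives Nov 5, 2027, a Friday.
Applying the 6 months extension: 6 months after Nov 5, 2027 is May 5, 2028.
May 5, 2028 is a Friday and not a listed holiday, so it stands.
The final due date is May 5, 2028.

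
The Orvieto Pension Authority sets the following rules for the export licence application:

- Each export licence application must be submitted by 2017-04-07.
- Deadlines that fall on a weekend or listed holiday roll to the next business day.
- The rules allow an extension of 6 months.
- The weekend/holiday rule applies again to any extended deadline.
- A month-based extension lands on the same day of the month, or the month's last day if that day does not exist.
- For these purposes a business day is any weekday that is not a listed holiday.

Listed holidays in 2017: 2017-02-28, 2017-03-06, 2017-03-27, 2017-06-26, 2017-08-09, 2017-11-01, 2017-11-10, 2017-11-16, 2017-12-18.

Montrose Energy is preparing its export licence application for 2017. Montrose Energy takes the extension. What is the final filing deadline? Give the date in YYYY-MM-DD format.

2017-10-09

Start from the fixed due date, 2017-04-07.
Since 2017-04-07 is a Friday and not a holiday, the date is unchanged.
Applying the 6 months extension: 6 months after 2017-04-07 is 2017-10-07.
2017-10-07 is a Saturday; the next business day is 2017-10-09 (Monday).
Final deadline: 2017-10-09.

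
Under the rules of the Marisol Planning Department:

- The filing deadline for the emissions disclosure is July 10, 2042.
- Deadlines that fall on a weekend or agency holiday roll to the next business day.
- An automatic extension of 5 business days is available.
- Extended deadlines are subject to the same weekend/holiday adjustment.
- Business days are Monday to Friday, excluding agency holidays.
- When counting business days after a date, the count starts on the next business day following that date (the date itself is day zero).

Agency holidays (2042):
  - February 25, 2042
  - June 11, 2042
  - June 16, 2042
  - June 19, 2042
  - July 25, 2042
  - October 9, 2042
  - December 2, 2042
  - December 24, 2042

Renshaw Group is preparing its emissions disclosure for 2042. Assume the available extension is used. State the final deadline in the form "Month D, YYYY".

The statutory due date is July 10, 2042.
July 10, 2042 (Thursday) is already a business day.
The 5-business-day extension runs from July 10, 2042 to July 17, 2042.
July 17, 2042 falls on a Thursday, which is a business day, so no adjustment is needed.
So the filing is due July 17, 2042.

July 17, 2042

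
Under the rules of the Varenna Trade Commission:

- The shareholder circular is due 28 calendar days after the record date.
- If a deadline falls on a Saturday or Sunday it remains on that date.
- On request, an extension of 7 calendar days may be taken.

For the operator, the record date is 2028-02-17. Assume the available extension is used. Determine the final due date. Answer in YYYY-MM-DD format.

28 calendar days after 2028-02-17 is 2028-03-16.
2028-03-16 falls on a Thursday. The rules make no weekend/holiday allowance, so it remains 2028-03-16.
With the 7-day extension, 2028-03-16 becomes 2028-03-23.
No adjustment is made for weekends or holidays, so 2028-03-23 stands.
Final deadline: 2028-03-23.

2028-03-23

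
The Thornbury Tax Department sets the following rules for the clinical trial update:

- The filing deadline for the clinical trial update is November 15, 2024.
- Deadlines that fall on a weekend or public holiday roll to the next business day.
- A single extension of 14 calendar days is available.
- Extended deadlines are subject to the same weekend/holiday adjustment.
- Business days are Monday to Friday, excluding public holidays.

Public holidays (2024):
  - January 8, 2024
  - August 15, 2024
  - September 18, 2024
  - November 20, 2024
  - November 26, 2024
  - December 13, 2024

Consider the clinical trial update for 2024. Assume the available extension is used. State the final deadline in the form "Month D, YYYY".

November 29, 2024

The statutory due date is November 15, 2024.
Since November 15, 2024 is a Friday and not a holiday, the date is unchanged.
Applying the 14-calendar-day extension: November 15, 2024 + 14 days = November 29, 2024.
November 29, 2024 is a Friday and not a listed holiday, so it stands.
Final deadline: November 29, 2024.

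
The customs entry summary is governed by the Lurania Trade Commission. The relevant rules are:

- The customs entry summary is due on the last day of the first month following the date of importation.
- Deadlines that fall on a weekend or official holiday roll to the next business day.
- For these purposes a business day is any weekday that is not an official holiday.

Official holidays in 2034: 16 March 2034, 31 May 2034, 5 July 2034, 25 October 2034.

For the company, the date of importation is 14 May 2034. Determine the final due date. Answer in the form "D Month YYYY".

1 month after 14 May 2034 falls in June 2034; the last day of that month is 30 June 2034.
30 June 2034 (Friday) is already a business day.
Final deadline: 30 June 2034.

30 June 2034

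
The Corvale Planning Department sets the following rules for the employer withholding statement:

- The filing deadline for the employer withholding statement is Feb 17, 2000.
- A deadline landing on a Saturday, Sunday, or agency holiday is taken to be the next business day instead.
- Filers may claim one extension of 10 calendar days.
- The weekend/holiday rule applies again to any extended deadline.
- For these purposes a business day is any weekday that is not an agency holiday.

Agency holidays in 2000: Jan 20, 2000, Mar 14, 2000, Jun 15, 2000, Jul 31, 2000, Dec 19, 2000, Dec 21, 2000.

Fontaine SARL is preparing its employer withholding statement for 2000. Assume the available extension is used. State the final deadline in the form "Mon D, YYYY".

Feb 28, 2000

The statutory due date is Feb 17, 2000.
Feb 17, 2000 falls on a Thursday, which is a business day, so no adjustment is needed.
With the 10-day extension, Feb 17, 2000 becomes Feb 27, 2000.
Because Feb 27, 2000 is a Sunday, the deadline becomes Feb 28, 2000 (Monday).
The final due date is Feb 28, 2000.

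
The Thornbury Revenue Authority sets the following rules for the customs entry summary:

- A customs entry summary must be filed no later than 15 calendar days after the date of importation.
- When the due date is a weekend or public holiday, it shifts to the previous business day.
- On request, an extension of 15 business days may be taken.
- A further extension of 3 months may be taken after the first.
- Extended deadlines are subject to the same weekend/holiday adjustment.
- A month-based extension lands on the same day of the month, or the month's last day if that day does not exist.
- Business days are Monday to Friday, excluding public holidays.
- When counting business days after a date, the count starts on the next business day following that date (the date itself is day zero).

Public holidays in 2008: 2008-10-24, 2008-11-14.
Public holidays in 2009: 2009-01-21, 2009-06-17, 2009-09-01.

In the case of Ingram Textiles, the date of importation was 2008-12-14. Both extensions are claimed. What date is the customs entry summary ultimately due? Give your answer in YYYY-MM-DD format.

2009-04-17

15 calendar days after 2008-12-14 is 2008-12-29.
2008-12-29 (Monday) is already a business day.
The 15-business-day extension runs from 2008-12-29 to 2009-01-19.
Since 2009-01-19 is a Monday and not a holiday, the date is unchanged.
Add 3 months to 2009-01-19: 2009-04-19.
Because 2009-04-19 is a Sunday, the deadline becomes 2009-04-17 (Friday).
Deadline: 2009-04-17.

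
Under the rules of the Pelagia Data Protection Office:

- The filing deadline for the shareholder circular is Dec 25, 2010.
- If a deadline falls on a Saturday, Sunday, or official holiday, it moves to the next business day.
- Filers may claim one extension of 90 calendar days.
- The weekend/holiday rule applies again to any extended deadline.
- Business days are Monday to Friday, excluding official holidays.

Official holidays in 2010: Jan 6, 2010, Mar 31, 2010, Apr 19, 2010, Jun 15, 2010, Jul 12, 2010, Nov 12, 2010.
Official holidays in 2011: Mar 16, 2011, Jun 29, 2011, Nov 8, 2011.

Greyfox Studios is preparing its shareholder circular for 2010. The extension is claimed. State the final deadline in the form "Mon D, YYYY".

The stated deadline is Dec 25, 2010.
Because Dec 25, 2010 is a Saturday, the deadline becomes Dec 27, 2010 (Monday).
Add the 90 calendar-day extension to Dec 27, 2010: Mar 27, 2011.
Because Mar 27, 2011 is a Sunday, the deadline becomes Mar 28, 2011 (Monday).
Final deadline: Mar 28, 2011.

Mar 28, 2011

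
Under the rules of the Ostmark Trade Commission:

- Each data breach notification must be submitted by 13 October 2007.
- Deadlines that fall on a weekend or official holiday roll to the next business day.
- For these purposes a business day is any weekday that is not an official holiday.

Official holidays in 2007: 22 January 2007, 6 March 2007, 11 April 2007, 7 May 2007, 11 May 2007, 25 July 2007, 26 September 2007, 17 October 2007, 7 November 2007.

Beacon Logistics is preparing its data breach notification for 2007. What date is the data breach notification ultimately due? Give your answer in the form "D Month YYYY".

15 October 2007

The statutory due date is 13 October 2007.
13 October 2007 is a Saturday, so it moves to the next business day, 15 October 2007 (Monday).
So the filing is due 15 October 2007.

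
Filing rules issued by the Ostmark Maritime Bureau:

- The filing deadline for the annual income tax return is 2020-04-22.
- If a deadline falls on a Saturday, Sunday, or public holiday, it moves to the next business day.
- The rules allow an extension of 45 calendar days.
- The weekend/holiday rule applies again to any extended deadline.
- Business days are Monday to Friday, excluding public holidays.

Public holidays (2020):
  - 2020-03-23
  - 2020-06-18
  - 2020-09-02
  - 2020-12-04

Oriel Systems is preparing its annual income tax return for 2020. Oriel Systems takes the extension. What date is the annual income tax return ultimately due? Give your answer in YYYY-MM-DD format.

Start from the fixed due date, 2020-04-22.
2020-04-22 is a Wednesday and not a listed holiday, so it stands.
With the 45-day extension, 2020-04-22 becomes 2020-06-06.
2020-06-06 falls on a Saturday. Rolling to the next business day gives 2020-06-08, a Monday.
Final deadline: 2020-06-08.

2020-06-08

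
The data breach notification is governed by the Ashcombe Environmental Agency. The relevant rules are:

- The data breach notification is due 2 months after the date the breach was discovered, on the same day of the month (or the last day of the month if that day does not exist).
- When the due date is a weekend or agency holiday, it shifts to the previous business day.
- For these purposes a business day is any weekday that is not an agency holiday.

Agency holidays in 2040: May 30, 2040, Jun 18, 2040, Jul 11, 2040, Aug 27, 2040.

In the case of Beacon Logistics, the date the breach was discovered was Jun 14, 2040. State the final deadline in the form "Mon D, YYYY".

Moving 2 months forward from Jun 14, 2040 on the corresponding day gives Aug 14, 2040.
Aug 14, 2040 falls on a Tuesday, which is a business day, so no adjustment is needed.
Final deadline: Aug 14, 2040.

Aug 14, 2040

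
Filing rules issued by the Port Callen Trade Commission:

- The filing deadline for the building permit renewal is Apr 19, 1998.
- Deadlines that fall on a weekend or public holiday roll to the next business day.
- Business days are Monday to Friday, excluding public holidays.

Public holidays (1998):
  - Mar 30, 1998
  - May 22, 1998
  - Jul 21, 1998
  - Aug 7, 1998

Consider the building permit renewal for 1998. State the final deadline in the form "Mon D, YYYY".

The stated deadline is Apr 19, 1998.
Apr 19, 1998 falls on a Sunday. Rolling to the next business day gives Apr 20, 1998, a Monday.
Final deadline: Apr 20, 1998.

Apr 20, 1998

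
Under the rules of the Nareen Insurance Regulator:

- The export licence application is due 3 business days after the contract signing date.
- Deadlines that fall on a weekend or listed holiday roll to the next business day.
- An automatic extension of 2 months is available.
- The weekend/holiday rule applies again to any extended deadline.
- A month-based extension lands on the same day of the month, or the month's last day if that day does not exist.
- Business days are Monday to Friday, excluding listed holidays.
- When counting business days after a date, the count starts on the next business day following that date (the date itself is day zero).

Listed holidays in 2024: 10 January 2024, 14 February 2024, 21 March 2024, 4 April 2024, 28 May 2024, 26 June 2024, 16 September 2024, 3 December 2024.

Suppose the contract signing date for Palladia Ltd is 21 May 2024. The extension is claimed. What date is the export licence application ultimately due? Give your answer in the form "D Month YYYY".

24 July 2024

3 business days after 21 May 2024, excluding weekends and holidays, is 24 May 2024.
24 May 2024 falls on a Friday, which is a business day, so no adjustment is needed.
Add 2 months to 24 May 2024: 24 July 2024.
24 July 2024 falls on a Wednesday, which is a business day, so no adjustment is needed.
Final deadline: 24 July 2024.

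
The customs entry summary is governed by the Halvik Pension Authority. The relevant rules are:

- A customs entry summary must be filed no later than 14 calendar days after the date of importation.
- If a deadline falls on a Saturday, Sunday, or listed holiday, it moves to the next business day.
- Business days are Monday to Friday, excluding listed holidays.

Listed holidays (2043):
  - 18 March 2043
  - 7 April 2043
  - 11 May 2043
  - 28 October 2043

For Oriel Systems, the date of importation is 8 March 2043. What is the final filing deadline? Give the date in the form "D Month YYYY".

23 March 2043

14 calendar days after 8 March 2043 is 22 March 2043.
22 March 2043 falls on a Sunday. Rolling to the next business day gives 23 March 2043, a Monday.
So the filing is due 23 March 2043.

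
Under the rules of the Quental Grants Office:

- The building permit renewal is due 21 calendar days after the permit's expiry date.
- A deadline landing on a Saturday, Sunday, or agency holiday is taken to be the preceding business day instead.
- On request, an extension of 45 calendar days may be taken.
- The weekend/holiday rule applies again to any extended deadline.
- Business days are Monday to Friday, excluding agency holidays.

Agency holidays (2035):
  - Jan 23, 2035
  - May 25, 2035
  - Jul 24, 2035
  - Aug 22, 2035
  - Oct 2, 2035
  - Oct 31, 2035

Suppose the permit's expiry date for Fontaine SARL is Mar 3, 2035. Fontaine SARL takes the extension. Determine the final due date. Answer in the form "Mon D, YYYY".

21 calendar days after Mar 3, 2035 is Mar 24, 2035.
Mar 24, 2035 is a Saturday; the preceding business day is Mar 23, 2035 (Friday).
With the 45-day extension, Mar 23, 2035 becomes May 7, 2035.
May 7, 2035 falls on a Monday, which is a business day, so no adjustment is needed.
So the filing is due May 7, 2035.

May 7, 2035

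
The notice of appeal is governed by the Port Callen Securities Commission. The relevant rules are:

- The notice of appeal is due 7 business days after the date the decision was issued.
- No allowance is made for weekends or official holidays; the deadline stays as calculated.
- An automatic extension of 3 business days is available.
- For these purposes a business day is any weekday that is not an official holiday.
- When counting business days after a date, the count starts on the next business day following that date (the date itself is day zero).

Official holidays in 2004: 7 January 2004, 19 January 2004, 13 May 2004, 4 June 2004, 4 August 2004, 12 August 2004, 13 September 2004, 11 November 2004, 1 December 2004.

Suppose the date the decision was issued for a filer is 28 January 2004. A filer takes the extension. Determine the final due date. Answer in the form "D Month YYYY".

7 business days after 28 January 2004, excluding weekends and holidays, is 6 February 2004.
6 February 2004 falls on a Friday. The rules make no weekend/holiday allowance, so it remains 6 February 2004.
The 3-business-day extension runs from 6 February 2004 to 11 February 2004.
No adjustment is made for weekends or holidays, so 11 February 2004 stands.
So the filing is due 11 February 2004.

11 February 2004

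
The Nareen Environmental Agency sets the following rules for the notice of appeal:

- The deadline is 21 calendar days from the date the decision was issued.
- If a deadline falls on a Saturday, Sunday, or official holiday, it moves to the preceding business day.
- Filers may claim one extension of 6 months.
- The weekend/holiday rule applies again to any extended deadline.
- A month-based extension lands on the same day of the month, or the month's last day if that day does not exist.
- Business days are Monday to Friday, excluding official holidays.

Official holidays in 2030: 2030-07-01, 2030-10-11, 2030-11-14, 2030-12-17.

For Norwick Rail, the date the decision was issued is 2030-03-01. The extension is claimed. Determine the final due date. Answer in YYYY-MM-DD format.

21 calendar days after 2030-03-01 is 2030-03-22.
2030-03-22 falls on a Friday, which is a business day, so no adjustment is needed.
The 6 months extension carries 2030-03-22 to 2030-09-22.
2030-09-22 is a Sunday, so it moves to the preceding business day, 2030-09-20 (Friday).
Final deadline: 2030-09-20.

2030-09-20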